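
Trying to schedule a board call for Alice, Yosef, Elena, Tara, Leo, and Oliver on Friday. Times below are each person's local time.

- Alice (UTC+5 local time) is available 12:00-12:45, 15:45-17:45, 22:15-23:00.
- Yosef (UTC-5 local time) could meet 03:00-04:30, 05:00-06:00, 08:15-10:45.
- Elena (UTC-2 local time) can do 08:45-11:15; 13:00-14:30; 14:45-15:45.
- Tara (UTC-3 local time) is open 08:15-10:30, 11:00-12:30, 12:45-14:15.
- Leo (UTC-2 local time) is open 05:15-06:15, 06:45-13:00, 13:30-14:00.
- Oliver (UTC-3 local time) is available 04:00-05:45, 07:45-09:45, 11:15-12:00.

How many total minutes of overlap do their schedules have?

Alice in UTC: 07:00-07:45, 10:45-12:45, 17:15-18:00 (subtract 5h to convert from UTC+5).
Yosef in UTC: 08:00-09:30, 10:00-11:00, 13:15-15:45 (add 5h to convert from UTC-5).
Elena in UTC: 10:45-13:15, 15:00-16:30, 16:45-17:45 (add 2h to convert from UTC-2).
Tara in UTC: 11:15-13:30, 14:00-15:30, 15:45-17:15 (add 3h to convert from UTC-3).
Leo in UTC: 07:15-08:15, 08:45-15:00, 15:30-16:00 (add 2h to convert from UTC-2).
Oliver in UTC: 07:00-08:45, 10:45-12:45, 14:15-15:00 (add 3h to convert from UTC-3).
Alice ∩ Yosef: 10:45-11:00.
Alice ∩ Yosef ∩ Elena: 10:45-11:00.
Alice ∩ Yosef ∩ Elena ∩ Tara: ∅.
Alice ∩ Yosef ∩ Elena ∩ Tara ∩ Leo: ∅.
Alice ∩ Yosef ∩ Elena ∩ Tara ∩ Leo ∩ Oliver: ∅.
There is no time when everyone is free.
There is no common window, so the total is 0 minutes.

0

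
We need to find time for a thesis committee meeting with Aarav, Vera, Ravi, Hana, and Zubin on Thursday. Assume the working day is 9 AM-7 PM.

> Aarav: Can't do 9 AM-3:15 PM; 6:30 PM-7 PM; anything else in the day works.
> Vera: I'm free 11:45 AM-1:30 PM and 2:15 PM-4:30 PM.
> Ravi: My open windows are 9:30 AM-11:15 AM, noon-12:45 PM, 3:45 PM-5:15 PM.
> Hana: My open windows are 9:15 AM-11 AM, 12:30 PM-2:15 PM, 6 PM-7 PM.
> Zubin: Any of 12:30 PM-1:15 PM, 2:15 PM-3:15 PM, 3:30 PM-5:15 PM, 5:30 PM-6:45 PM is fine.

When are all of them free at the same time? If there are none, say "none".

none

Aarav free: 15:15-18:30 (invert busy blocks within the working day).
Vera free: 11:45-13:30, 14:15-16:30.
Ravi free: 09:30-11:15, 12:00-12:45, 15:45-17:15.
Hana free: 09:15-11:00, 12:30-14:15, 18:00-19:00.
Zubin free: 12:30-13:15, 14:15-15:15, 15:30-17:15, 17:30-18:45.
Aarav ∩ Vera: 15:15-16:30.
Aarav ∩ Vera ∩ Ravi: 15:45-16:30.
Aarav ∩ Vera ∩ Ravi ∩ Hana: ∅.
Aarav ∩ Vera ∩ Ravi ∩ Hana ∩ Zubin: ∅.
There is no time when everyone is free.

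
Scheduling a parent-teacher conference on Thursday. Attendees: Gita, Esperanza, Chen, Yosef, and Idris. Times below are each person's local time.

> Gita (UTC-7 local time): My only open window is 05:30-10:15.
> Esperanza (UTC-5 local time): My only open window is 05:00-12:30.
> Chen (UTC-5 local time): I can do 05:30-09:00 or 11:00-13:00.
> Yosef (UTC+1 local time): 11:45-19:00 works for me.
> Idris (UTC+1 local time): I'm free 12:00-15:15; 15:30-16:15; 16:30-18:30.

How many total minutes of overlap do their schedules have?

Gita in UTC: 12:30-17:15 (add 7h to convert from UTC-7).
Esperanza in UTC: 10:00-17:30 (add 5h to convert from UTC-5).
Chen in UTC: 10:30-14:00, 16:00-18:00 (add 5h to convert from UTC-5).
Yosef in UTC: 10:45-18:00 (subtract 1h to convert from UTC+1).
Idris in UTC: 11:00-14:15, 14:30-15:15, 15:30-17:30 (subtract 1h to convert from UTC+1).
Gita ∩ Esperanza: 12:30-17:15.
Gita ∩ Esperanza ∩ Chen: 12:30-14:00, 16:00-17:15.
Gita ∩ Esperanza ∩ Chen ∩ Yosef: 12:30-14:00, 16:00-17:15.
Gita ∩ Esperanza ∩ Chen ∩ Yosef ∩ Idris: 12:30-14:00, 16:00-17:15.
Those are the intersection windows.
Summing the common windows: 90 + 75 = 165 minutes.

165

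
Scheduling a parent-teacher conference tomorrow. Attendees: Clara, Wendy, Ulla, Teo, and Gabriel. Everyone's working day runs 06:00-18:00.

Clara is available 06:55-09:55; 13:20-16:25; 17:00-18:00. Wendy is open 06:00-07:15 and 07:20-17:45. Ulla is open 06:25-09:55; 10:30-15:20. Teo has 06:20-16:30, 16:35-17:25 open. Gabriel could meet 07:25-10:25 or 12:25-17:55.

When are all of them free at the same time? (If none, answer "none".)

07:25-09:55, 13:20-15:20

Clara ∩ Wendy: 06:55-07:15, 07:20-09:55, 13:20-16:25, 17:00-17:45.
Clara ∩ Wendy ∩ Ulla: 06:55-07:15, 07:20-09:55, 13:20-15:20.
Clara ∩ Wendy ∩ Ulla ∩ Teo: 06:55-07:15, 07:20-09:55, 13:20-15:20.
Clara ∩ Wendy ∩ Ulla ∩ Teo ∩ Gabriel: 07:25-09:55, 13:20-15:20.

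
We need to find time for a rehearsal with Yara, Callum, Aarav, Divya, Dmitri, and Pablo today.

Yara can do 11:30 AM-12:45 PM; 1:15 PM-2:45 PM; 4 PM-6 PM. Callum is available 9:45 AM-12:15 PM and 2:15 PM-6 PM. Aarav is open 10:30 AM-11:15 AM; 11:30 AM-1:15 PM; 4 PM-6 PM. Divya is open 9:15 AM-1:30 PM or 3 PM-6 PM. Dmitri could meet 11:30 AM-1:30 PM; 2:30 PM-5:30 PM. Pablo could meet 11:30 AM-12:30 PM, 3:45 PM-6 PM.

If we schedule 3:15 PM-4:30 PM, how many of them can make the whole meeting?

Callum, Divya, and Dmitri can make the full 15:15-16:30 slot — that's 3.

3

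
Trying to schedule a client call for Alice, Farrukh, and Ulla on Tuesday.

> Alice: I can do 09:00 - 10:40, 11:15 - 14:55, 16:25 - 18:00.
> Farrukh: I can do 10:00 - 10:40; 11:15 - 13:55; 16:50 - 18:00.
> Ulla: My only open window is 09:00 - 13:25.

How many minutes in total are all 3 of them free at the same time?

Alice ∩ Farrukh: 10:00-10:40, 11:15-13:55, 16:50-18:00.
Alice ∩ Farrukh ∩ Ulla: 10:00-10:40, 11:15-13:25.
Those are the intersection windows.
Summing the common windows: 40 + 130 = 170 minutes.

170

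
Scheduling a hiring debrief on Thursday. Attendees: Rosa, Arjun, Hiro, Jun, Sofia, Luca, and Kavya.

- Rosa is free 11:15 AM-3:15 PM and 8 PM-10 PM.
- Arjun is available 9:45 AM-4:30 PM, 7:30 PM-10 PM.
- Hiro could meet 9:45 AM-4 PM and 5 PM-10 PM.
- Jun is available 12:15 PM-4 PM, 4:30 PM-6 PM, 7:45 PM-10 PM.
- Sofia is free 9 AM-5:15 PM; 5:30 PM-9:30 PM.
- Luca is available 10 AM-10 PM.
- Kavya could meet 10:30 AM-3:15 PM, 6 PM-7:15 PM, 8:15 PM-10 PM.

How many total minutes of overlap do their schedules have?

Rosa ∩ Arjun: 11:15-15:15, 20:00-22:00.
Rosa ∩ Arjun ∩ Hiro: 11:15-15:15, 20:00-22:00.
Rosa ∩ Arjun ∩ Hiro ∩ Jun: 12:15-15:15, 20:00-22:00.
Rosa ∩ Arjun ∩ Hiro ∩ Jun ∩ Sofia: 12:15-15:15, 20:00-21:30.
Rosa ∩ Arjun ∩ Hiro ∩ Jun ∩ Sofia ∩ Luca: 12:15-15:15, 20:00-21:30.
Rosa ∩ Arjun ∩ Hiro ∩ Jun ∩ Sofia ∩ Luca ∩ Kavya: 12:15-15:15, 20:15-21:30.
Summing the common windows: 180 + 75 = 255 minutes.

255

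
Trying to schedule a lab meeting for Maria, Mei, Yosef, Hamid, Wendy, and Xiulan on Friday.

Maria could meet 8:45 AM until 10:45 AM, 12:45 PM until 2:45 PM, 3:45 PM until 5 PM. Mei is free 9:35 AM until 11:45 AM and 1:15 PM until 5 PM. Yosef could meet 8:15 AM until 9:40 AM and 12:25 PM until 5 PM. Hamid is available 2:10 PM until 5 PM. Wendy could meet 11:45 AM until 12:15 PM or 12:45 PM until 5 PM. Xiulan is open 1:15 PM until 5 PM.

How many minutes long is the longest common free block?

75

Maria ∩ Mei: 09:35-10:45, 13:15-14:45, 15:45-17:00.
Maria ∩ Mei ∩ Yosef: 09:35-09:40, 13:15-14:45, 15:45-17:00.
Maria ∩ Mei ∩ Yosef ∩ Hamid: 14:10-14:45, 15:45-17:00.
Maria ∩ Mei ∩ Yosef ∩ Hamid ∩ Wendy: 14:10-14:45, 15:45-17:00.
Maria ∩ Mei ∩ Yosef ∩ Hamid ∩ Wendy ∩ Xiulan: 14:10-14:45, 15:45-17:00.
So the common availability across everyone is 14:10-14:45, 15:45-17:00.
The longest is 15:45-17:00 at 75 minutes.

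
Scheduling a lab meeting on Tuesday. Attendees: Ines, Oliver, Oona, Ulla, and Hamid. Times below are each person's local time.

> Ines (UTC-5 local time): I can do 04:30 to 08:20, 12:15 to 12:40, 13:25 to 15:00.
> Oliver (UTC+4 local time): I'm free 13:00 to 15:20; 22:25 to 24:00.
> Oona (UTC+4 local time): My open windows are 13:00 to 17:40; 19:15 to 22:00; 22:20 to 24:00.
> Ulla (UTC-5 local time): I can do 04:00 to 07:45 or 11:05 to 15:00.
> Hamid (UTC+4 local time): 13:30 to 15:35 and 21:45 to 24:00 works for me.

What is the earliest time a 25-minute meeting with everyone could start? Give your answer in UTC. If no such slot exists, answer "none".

Ines in UTC: 09:30-13:20, 17:15-17:40, 18:25-20:00 (add 5h to convert from UTC-5).
Oliver in UTC: 09:00-11:20, 18:25-20:00 (subtract 4h to convert from UTC+4).
Oona in UTC: 09:00-13:40, 15:15-18:00, 18:20-20:00 (subtract 4h to convert from UTC+4).
Ulla in UTC: 09:00-12:45, 16:05-20:00 (add 5h to convert from UTC-5).
Hamid in UTC: 09:30-11:35, 17:45-20:00 (subtract 4h to convert from UTC+4).
Ines ∩ Oliver: 09:30-11:20, 18:25-20:00.
Ines ∩ Oliver ∩ Oona: 09:30-11:20, 18:25-20:00.
Ines ∩ Oliver ∩ Oona ∩ Ulla: 09:30-11:20, 18:25-20:00.
Ines ∩ Oliver ∩ Oona ∩ Ulla ∩ Hamid: 09:30-11:20, 18:25-20:00.
The first common window of at least 25 minutes is 09:30-11:20, so the earliest start is 09:30.

09:30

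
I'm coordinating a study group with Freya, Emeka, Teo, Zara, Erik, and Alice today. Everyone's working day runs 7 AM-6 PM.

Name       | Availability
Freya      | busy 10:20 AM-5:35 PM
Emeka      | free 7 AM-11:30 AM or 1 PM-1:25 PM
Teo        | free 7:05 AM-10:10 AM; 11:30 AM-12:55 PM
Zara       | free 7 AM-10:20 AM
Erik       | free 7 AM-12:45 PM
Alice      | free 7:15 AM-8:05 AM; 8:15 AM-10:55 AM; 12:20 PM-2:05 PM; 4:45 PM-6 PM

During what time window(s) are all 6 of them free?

07:15-08:05, 08:15-10:10

Freya free: 07:00-10:20, 17:35-18:00 (invert busy blocks within the working day).
Emeka free: 07:00-11:30, 13:00-13:25.
Teo free: 07:05-10:10, 11:30-12:55.
Zara free: 07:00-10:20.
Erik free: 07:00-12:45.
Alice free: 07:15-08:05, 08:15-10:55, 12:20-14:05, 16:45-18:00.
Freya ∩ Emeka: 07:00-10:20.
Freya ∩ Emeka ∩ Teo: 07:05-10:10.
Freya ∩ Emeka ∩ Teo ∩ Zara: 07:05-10:10.
Freya ∩ Emeka ∩ Teo ∩ Zara ∩ Erik: 07:05-10:10.
Freya ∩ Emeka ∩ Teo ∩ Zara ∩ Erik ∩ Alice: 07:15-08:05, 08:15-10:10.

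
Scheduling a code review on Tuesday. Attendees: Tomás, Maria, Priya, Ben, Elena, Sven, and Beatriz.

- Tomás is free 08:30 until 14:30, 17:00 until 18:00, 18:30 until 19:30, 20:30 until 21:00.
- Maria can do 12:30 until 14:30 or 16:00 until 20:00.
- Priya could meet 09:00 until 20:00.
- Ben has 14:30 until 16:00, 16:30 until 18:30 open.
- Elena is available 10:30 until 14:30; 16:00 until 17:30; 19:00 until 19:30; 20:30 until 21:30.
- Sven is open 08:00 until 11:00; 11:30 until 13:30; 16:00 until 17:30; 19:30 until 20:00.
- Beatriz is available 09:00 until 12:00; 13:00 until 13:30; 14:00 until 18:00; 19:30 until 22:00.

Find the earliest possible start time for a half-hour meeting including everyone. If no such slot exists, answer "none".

Tomás ∩ Maria: 12:30-14:30, 17:00-18:00, 18:30-19:30.
Tomás ∩ Maria ∩ Priya: 12:30-14:30, 17:00-18:00, 18:30-19:30.
Tomás ∩ Maria ∩ Priya ∩ Ben: 17:00-18:00.
Tomás ∩ Maria ∩ Priya ∩ Ben ∩ Elena: 17:00-17:30.
Tomás ∩ Maria ∩ Priya ∩ Ben ∩ Elena ∩ Sven: 17:00-17:30.
Tomás ∩ Maria ∩ Priya ∩ Ben ∩ Elena ∩ Sven ∩ Beatriz: 17:00-17:30.
The first common window of at least 30 minutes is 17:00-17:30, so the earliest start is 17:00.

17:00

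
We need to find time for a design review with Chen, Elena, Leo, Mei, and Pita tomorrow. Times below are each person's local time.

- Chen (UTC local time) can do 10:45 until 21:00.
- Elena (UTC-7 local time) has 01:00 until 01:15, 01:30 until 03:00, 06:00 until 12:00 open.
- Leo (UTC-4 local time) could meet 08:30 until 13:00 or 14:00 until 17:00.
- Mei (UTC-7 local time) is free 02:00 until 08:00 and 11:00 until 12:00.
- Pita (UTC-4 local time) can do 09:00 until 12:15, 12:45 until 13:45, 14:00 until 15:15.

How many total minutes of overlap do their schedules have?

Chen in UTC: 10:45-21:00.
Elena in UTC: 08:00-08:15, 08:30-10:00, 13:00-19:00 (add 7h to convert from UTC-7).
Leo in UTC: 12:30-17:00, 18:00-21:00 (add 4h to convert from UTC-4).
Mei in UTC: 09:00-15:00, 18:00-19:00 (add 7h to convert from UTC-7).
Pita in UTC: 13:00-16:15, 16:45-17:45, 18:00-19:15 (add 4h to convert from UTC-4).
Chen ∩ Elena: 13:00-19:00.
Chen ∩ Elena ∩ Leo: 13:00-17:00, 18:00-19:00.
Chen ∩ Elena ∩ Leo ∩ Mei: 13:00-15:00, 18:00-19:00.
Chen ∩ Elena ∩ Leo ∩ Mei ∩ Pita: 13:00-15:00, 18:00-19:00.
Summing the common windows: 120 + 60 = 180 minutes.

180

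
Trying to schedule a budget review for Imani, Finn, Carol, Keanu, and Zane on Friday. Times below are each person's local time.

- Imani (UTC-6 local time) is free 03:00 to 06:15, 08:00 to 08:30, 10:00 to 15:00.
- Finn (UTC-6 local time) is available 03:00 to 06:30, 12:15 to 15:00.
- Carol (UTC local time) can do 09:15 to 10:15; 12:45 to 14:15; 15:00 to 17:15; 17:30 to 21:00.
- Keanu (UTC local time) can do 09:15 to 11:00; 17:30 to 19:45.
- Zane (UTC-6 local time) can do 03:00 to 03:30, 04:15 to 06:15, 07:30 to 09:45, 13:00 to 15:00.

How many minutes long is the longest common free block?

Imani in UTC: 09:00-12:15, 14:00-14:30, 16:00-21:00 (add 6h to convert from UTC-6).
Finn in UTC: 09:00-12:30, 18:15-21:00 (add 6h to convert from UTC-6).
Carol in UTC: 09:15-10:15, 12:45-14:15, 15:00-17:15, 17:30-21:00.
Keanu in UTC: 09:15-11:00, 17:30-19:45.
Zane in UTC: 09:00-09:30, 10:15-12:15, 13:30-15:45, 19:00-21:00 (add 6h to convert from UTC-6).
Imani ∩ Finn: 09:00-12:15, 18:15-21:00.
Imani ∩ Finn ∩ Carol: 09:15-10:15, 18:15-21:00.
Imani ∩ Finn ∩ Carol ∩ Keanu: 09:15-10:15, 18:15-19:45.
Imani ∩ Finn ∩ Carol ∩ Keanu ∩ Zane: 09:15-09:30, 19:00-19:45.
The longest is 19:00-19:45 at 45 minutes.

45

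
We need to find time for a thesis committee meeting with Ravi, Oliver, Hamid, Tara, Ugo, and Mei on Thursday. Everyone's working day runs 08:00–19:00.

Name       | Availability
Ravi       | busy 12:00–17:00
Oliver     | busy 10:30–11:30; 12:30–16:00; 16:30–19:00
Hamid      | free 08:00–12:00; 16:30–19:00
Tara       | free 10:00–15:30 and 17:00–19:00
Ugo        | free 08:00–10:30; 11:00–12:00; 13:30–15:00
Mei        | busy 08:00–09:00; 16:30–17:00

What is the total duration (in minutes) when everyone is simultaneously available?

Ravi free: 08:00-12:00, 17:00-19:00 (invert busy blocks within the working day).
Oliver free: 08:00-10:30, 11:30-12:30, 16:00-16:30 (invert busy blocks within the working day).
Hamid free: 08:00-12:00, 16:30-19:00.
Tara free: 10:00-15:30, 17:00-19:00.
Ugo free: 08:00-10:30, 11:00-12:00, 13:30-15:00.
Mei free: 09:00-16:30, 17:00-19:00 (invert busy blocks within the working day).
Ravi ∩ Oliver: 08:00-10:30, 11:30-12:00.
Ravi ∩ Oliver ∩ Hamid: 08:00-10:30, 11:30-12:00.
Ravi ∩ Oliver ∩ Hamid ∩ Tara: 10:00-10:30, 11:30-12:00.
Ravi ∩ Oliver ∩ Hamid ∩ Tara ∩ Ugo: 10:00-10:30, 11:30-12:00.
Ravi ∩ Oliver ∩ Hamid ∩ Tara ∩ Ugo ∩ Mei: 10:00-10:30, 11:30-12:00.
Those are the intersection windows.
Summing the common windows: 30 + 30 = 60 minutes.

60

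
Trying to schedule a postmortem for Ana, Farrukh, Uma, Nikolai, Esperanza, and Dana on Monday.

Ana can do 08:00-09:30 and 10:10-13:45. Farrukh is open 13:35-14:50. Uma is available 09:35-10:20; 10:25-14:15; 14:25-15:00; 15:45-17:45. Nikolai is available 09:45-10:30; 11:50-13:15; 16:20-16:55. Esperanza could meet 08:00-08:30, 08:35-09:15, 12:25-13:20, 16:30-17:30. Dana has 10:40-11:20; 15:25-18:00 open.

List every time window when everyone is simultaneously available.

none

Ana ∩ Farrukh: 13:35-13:45.
Ana ∩ Farrukh ∩ Uma: 13:35-13:45.
Ana ∩ Farrukh ∩ Uma ∩ Nikolai: ∅.
Ana ∩ Farrukh ∩ Uma ∩ Nikolai ∩ Esperanza: ∅.
Ana ∩ Farrukh ∩ Uma ∩ Nikolai ∩ Esperanza ∩ Dana: ∅.
There is no time when everyone is free.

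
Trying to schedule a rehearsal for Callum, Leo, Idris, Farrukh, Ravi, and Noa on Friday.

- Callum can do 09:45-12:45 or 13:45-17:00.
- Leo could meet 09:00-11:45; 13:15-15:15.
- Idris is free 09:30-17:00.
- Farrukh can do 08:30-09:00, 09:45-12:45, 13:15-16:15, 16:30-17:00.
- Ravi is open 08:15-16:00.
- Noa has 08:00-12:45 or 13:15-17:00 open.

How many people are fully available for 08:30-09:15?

2

Ravi and Noa can make the full 08:30-09:15 slot — that's 2.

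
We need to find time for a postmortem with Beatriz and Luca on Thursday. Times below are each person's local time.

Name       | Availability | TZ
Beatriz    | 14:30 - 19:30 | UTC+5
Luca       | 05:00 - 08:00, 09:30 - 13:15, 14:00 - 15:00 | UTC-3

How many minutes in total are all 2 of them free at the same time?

Beatriz in UTC: 09:30-14:30 (subtract 5h to convert from UTC+5).
Luca in UTC: 08:00-11:00, 12:30-16:15, 17:00-18:00 (add 3h to convert from UTC-3).
Beatriz ∩ Luca: 09:30-11:00, 12:30-14:30.
Summing the common windows: 90 + 120 = 210 minutes.

210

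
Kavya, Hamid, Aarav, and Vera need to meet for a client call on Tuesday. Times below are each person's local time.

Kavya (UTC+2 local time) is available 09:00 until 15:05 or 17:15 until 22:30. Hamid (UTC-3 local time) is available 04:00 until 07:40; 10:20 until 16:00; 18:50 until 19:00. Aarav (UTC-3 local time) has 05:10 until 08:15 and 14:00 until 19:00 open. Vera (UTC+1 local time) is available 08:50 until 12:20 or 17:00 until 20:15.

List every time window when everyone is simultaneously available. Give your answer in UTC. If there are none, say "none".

Kavya in UTC: 07:00-13:05, 15:15-20:30 (subtract 2h to convert from UTC+2).
Hamid in UTC: 07:00-10:40, 13:20-19:00, 21:50-22:00 (add 3h to convert from UTC-3).
Aarav in UTC: 08:10-11:15, 17:00-22:00 (add 3h to convert from UTC-3).
Vera in UTC: 07:50-11:20, 16:00-19:15 (subtract 1h to convert from UTC+1).
Kavya ∩ Hamid: 07:00-10:40, 15:15-19:00.
Kavya ∩ Hamid ∩ Aarav: 08:10-10:40, 17:00-19:00.
Kavya ∩ Hamid ∩ Aarav ∩ Vera: 08:10-10:40, 17:00-19:00.

08:10-10:40, 17:00-19:00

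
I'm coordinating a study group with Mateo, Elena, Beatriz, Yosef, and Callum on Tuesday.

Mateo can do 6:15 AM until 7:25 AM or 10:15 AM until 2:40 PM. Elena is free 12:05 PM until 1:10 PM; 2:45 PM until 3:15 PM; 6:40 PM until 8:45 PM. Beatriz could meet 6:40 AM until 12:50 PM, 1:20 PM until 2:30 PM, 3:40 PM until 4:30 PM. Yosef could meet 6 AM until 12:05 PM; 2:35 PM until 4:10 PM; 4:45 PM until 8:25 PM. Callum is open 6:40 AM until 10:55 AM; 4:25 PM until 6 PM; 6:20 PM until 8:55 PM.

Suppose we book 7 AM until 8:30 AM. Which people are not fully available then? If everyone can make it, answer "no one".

Elena, Mateo

Mateo: not fully free for 07:00-08:30. Elena: not fully free for 07:00-08:30. Beatriz: free for 07:00-08:30. Yosef: free for 07:00-08:30. Callum: free for 07:00-08:30.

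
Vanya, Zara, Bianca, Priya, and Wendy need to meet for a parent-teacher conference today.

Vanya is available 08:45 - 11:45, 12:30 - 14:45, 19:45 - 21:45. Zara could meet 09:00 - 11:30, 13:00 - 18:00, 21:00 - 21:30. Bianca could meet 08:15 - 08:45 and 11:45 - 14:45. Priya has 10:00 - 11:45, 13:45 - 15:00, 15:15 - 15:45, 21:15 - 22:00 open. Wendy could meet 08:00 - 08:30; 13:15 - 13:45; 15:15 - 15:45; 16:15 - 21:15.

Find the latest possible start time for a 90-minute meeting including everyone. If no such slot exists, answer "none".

none

Vanya ∩ Zara: 09:00-11:30, 13:00-14:45, 21:00-21:30.
Vanya ∩ Zara ∩ Bianca: 13:00-14:45.
Vanya ∩ Zara ∩ Bianca ∩ Priya: 13:45-14:45.
Vanya ∩ Zara ∩ Bianca ∩ Priya ∩ Wendy: ∅.
There is no time when everyone is free.
No common window is at least 90 minutes long.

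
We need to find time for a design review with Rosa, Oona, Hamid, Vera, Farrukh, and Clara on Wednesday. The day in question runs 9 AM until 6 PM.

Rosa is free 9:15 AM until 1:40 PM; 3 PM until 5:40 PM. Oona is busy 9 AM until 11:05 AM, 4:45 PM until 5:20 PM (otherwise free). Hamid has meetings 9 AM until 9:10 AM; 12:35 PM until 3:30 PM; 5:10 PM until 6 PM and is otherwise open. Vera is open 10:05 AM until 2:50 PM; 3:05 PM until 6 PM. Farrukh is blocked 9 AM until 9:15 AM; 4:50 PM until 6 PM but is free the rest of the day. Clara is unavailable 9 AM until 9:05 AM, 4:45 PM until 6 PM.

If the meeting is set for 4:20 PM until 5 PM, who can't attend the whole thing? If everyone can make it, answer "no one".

Rosa free: 09:15-13:40, 15:00-17:40.
Oona free: 11:05-16:45, 17:20-18:00 (invert busy blocks within the working day).
Hamid free: 09:10-12:35, 15:30-17:10 (invert busy blocks within the working day).
Vera free: 10:05-14:50, 15:05-18:00.
Farrukh free: 09:15-16:50 (invert busy blocks within the working day).
Clara free: 09:05-16:45 (invert busy blocks within the working day).
Rosa: free for 16:20-17:00. Oona: not fully free for 16:20-17:00. Hamid: free for 16:20-17:00. Vera: free for 16:20-17:00. Farrukh: not fully free for 16:20-17:00. Clara: not fully free for 16:20-17:00.

Clara, Farrukh, Oona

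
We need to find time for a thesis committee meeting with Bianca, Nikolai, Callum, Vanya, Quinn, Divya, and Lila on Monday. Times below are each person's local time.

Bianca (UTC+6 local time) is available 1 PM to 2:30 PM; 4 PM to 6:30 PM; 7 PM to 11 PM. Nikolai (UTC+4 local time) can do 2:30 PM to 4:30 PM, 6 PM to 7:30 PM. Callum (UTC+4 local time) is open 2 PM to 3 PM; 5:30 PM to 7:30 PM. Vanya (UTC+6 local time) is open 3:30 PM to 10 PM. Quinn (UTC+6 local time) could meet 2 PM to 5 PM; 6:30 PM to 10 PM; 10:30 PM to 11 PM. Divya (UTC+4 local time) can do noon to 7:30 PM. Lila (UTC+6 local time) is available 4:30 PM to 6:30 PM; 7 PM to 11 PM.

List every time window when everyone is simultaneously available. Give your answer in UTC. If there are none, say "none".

10:30-11:00, 14:00-15:30

Bianca in UTC: 07:00-08:30, 10:00-12:30, 13:00-17:00 (subtract 6h to convert from UTC+6).
Nikolai in UTC: 10:30-12:30, 14:00-15:30 (subtract 4h to convert from UTC+4).
Callum in UTC: 10:00-11:00, 13:30-15:30 (subtract 4h to convert from UTC+4).
Vanya in UTC: 09:30-16:00 (subtract 6h to convert from UTC+6).
Quinn in UTC: 08:00-11:00, 12:30-16:00, 16:30-17:00 (subtract 6h to convert from UTC+6).
Divya in UTC: 08:00-15:30 (subtract 4h to convert from UTC+4).
Lila in UTC: 10:30-12:30, 13:00-17:00 (subtract 6h to convert from UTC+6).
Bianca ∩ Nikolai: 10:30-12:30, 14:00-15:30.
Bianca ∩ Nikolai ∩ Callum: 10:30-11:00, 14:00-15:30.
Bianca ∩ Nikolai ∩ Callum ∩ Vanya: 10:30-11:00, 14:00-15:30.
Bianca ∩ Nikolai ∩ Callum ∩ Vanya ∩ Quinn: 10:30-11:00, 14:00-15:30.
Bianca ∩ Nikolai ∩ Callum ∩ Vanya ∩ Quinn ∩ Divya: 10:30-11:00, 14:00-15:30.
Bianca ∩ Nikolai ∩ Callum ∩ Vanya ∩ Quinn ∩ Divya ∩ Lila: 10:30-11:00, 14:00-15:30.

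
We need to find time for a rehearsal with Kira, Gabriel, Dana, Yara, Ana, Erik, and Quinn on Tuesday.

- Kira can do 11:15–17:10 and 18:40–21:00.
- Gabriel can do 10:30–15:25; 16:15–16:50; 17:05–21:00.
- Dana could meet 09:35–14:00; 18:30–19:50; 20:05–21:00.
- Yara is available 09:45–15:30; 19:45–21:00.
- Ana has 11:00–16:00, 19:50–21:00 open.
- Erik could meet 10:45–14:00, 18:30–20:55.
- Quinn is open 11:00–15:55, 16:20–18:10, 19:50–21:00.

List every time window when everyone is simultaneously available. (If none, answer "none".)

11:15-14:00, 20:05-20:55

Kira ∩ Gabriel: 11:15-15:25, 16:15-16:50, 17:05-17:10, 18:40-21:00.
Kira ∩ Gabriel ∩ Dana: 11:15-14:00, 18:40-19:50, 20:05-21:00.
Kira ∩ Gabriel ∩ Dana ∩ Yara: 11:15-14:00, 19:45-19:50, 20:05-21:00.
Kira ∩ Gabriel ∩ Dana ∩ Yara ∩ Ana: 11:15-14:00, 20:05-21:00.
Kira ∩ Gabriel ∩ Dana ∩ Yara ∩ Ana ∩ Erik: 11:15-14:00, 20:05-20:55.
Kira ∩ Gabriel ∩ Dana ∩ Yara ∩ Ana ∩ Erik ∩ Quinn: 11:15-14:00, 20:05-20:55.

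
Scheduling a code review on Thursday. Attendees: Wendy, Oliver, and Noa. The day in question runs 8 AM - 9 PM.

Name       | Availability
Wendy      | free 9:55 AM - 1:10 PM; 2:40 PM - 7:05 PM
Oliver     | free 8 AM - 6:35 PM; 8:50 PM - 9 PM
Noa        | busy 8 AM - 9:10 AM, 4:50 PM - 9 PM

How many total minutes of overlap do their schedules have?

325

Wendy free: 09:55-13:10, 14:40-19:05.
Oliver free: 08:00-18:35, 20:50-21:00.
Noa free: 09:10-16:50 (invert busy blocks within the working day).
Wendy ∩ Oliver: 09:55-13:10, 14:40-18:35.
Wendy ∩ Oliver ∩ Noa: 09:55-13:10, 14:40-16:50.
Those are the intersection windows.
Summing the common windows: 195 + 130 = 325 minutes.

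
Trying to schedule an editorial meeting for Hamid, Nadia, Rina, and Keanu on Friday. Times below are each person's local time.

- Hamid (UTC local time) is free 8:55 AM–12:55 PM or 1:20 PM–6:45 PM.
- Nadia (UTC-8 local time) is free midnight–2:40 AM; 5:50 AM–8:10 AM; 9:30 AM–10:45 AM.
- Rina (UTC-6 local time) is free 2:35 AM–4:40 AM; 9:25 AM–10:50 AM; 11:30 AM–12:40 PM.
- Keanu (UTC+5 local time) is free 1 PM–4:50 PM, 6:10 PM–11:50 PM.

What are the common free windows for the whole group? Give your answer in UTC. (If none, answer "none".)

08:55-10:40, 15:25-16:10, 17:30-18:40

Hamid in UTC: 08:55-12:55, 13:20-18:45.
Nadia in UTC: 08:00-10:40, 13:50-16:10, 17:30-18:45 (add 8h to convert from UTC-8).
Rina in UTC: 08:35-10:40, 15:25-16:50, 17:30-18:40 (add 6h to convert from UTC-6).
Keanu in UTC: 08:00-11:50, 13:10-18:50 (subtract 5h to convert from UTC+5).
Hamid ∩ Nadia: 08:55-10:40, 13:50-16:10, 17:30-18:45.
Hamid ∩ Nadia ∩ Rina: 08:55-10:40, 15:25-16:10, 17:30-18:40.
Hamid ∩ Nadia ∩ Rina ∩ Keanu: 08:55-10:40, 15:25-16:10, 17:30-18:40.
So the common availability across everyone is 08:55-10:40, 15:25-16:10, 17:30-18:40.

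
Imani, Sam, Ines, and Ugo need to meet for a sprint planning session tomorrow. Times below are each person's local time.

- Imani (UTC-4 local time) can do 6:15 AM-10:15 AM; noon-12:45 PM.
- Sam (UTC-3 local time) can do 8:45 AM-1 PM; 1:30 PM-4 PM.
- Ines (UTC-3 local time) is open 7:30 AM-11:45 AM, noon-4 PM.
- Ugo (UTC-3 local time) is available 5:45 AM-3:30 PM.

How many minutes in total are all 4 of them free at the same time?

165

Imani in UTC: 10:15-14:15, 16:00-16:45 (add 4h to convert from UTC-4).
Sam in UTC: 11:45-16:00, 16:30-19:00 (add 3h to convert from UTC-3).
Ines in UTC: 10:30-14:45, 15:00-19:00 (add 3h to convert from UTC-3).
Ugo in UTC: 08:45-18:30 (add 3h to convert from UTC-3).
Imani ∩ Sam: 11:45-14:15, 16:30-16:45.
Imani ∩ Sam ∩ Ines: 11:45-14:15, 16:30-16:45.
Imani ∩ Sam ∩ Ines ∩ Ugo: 11:45-14:15, 16:30-16:45.
Summing the common windows: 150 + 15 = 165 minutes.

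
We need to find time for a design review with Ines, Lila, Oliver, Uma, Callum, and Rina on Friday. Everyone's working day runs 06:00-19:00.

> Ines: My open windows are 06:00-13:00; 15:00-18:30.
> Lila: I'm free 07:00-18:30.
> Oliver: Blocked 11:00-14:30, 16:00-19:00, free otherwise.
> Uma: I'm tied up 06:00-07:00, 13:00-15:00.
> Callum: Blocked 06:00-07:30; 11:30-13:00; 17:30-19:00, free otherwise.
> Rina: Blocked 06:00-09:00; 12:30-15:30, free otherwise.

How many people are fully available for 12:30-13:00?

Ines free: 06:00-13:00, 15:00-18:30.
Lila free: 07:00-18:30.
Oliver free: 06:00-11:00, 14:30-16:00 (invert busy blocks within the working day).
Uma free: 07:00-13:00, 15:00-19:00 (invert busy blocks within the working day).
Callum free: 07:30-11:30, 13:00-17:30 (invert busy blocks within the working day).
Rina free: 09:00-12:30, 15:30-19:00 (invert busy blocks within the working day).
Ines, Lila, and Uma can make the full 12:30-13:00 slot — that's 3.

3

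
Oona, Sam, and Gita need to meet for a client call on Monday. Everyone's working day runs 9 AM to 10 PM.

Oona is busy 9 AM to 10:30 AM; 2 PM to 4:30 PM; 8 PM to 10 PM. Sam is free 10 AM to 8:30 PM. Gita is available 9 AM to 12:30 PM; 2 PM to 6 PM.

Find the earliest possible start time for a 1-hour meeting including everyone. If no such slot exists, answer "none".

Oona free: 10:30-14:00, 16:30-20:00 (invert busy blocks within the working day).
Sam free: 10:00-20:30.
Gita free: 09:00-12:30, 14:00-18:00.
Oona ∩ Sam: 10:30-14:00, 16:30-20:00.
Oona ∩ Sam ∩ Gita: 10:30-12:30, 16:30-18:00.
The first common window of at least 60 minutes is 10:30-12:30, so the earliest start is 10:30.

10:30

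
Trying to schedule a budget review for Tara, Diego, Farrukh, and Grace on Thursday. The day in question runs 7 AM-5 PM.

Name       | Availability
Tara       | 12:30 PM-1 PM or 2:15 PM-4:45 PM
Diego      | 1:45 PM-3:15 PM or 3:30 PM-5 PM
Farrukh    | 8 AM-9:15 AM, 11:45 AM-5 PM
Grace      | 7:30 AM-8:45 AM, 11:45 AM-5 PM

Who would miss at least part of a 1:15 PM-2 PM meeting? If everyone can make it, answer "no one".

Tara: not fully free for 13:15-14:00. Diego: not fully free for 13:15-14:00. Farrukh: free for 13:15-14:00. Grace: free for 13:15-14:00.

Diego, Tara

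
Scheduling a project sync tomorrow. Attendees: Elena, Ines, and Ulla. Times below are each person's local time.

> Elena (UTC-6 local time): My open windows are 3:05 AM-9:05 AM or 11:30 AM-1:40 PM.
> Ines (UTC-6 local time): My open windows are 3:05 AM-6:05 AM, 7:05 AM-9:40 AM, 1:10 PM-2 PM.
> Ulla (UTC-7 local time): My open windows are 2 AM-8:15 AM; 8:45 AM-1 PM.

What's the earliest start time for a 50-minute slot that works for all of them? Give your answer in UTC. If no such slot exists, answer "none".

Elena in UTC: 09:05-15:05, 17:30-19:40 (add 6h to convert from UTC-6).
Ines in UTC: 09:05-12:05, 13:05-15:40, 19:10-20:00 (add 6h to convert from UTC-6).
Ulla in UTC: 09:00-15:15, 15:45-20:00 (add 7h to convert from UTC-7).
Elena ∩ Ines: 09:05-12:05, 13:05-15:05, 19:10-19:40.
Elena ∩ Ines ∩ Ulla: 09:05-12:05, 13:05-15:05, 19:10-19:40.
The first common window of at least 50 minutes is 09:05-12:05, so the earliest start is 09:05.

09:05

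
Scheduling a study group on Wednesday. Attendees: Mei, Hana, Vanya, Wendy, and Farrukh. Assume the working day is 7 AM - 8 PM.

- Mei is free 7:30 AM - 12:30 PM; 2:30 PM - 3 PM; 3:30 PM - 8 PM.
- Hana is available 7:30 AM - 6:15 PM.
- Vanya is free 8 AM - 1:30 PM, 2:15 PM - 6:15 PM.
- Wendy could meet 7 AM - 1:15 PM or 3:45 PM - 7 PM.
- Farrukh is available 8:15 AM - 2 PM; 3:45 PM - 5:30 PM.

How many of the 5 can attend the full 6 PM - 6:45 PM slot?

Mei and Wendy can make the full 18:00-18:45 slot — that's 2.

2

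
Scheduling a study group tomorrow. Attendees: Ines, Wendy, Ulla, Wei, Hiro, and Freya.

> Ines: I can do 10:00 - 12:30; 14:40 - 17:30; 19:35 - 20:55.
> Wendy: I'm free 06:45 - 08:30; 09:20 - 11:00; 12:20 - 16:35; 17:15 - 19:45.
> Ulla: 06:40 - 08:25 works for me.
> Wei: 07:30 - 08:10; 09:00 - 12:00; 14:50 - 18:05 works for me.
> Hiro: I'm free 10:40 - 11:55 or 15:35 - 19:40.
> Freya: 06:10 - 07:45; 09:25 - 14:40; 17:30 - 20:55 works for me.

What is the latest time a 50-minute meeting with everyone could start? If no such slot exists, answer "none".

none

Ines ∩ Wendy: 10:00-11:00, 12:20-12:30, 14:40-16:35, 17:15-17:30, 19:35-19:45.
Ines ∩ Wendy ∩ Ulla: ∅.
Ines ∩ Wendy ∩ Ulla ∩ Wei: ∅.
Ines ∩ Wendy ∩ Ulla ∩ Wei ∩ Hiro: ∅.
Ines ∩ Wendy ∩ Ulla ∩ Wei ∩ Hiro ∩ Freya: ∅.
There is no time when everyone is free.
No common window is at least 50 minutes long.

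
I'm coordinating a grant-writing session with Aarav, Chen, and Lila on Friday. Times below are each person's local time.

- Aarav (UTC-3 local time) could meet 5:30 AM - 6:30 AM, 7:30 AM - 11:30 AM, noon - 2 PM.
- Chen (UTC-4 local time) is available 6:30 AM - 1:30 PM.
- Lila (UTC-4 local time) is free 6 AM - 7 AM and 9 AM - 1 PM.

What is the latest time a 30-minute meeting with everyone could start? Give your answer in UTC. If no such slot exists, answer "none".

16:30

Aarav in UTC: 08:30-09:30, 10:30-14:30, 15:00-17:00 (add 3h to convert from UTC-3).
Chen in UTC: 10:30-17:30 (add 4h to convert from UTC-4).
Lila in UTC: 10:00-11:00, 13:00-17:00 (add 4h to convert from UTC-4).
Aarav ∩ Chen: 10:30-14:30, 15:00-17:00.
Aarav ∩ Chen ∩ Lila: 10:30-11:00, 13:00-14:30, 15:00-17:00.
So the common availability across everyone is 10:30-11:00, 13:00-14:30, 15:00-17:00.
The last common window of at least 30 minutes is 15:00-17:00; a 30-minute meeting can start as late as 16:30 and still end by 17:00.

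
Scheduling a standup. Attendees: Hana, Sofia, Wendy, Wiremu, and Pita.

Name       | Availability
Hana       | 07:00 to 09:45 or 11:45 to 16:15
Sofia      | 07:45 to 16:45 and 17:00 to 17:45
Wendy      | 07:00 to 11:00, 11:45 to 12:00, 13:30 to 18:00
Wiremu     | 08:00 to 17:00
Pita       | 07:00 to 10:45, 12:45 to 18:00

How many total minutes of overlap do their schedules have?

Hana ∩ Sofia: 07:45-09:45, 11:45-16:15.
Hana ∩ Sofia ∩ Wendy: 07:45-09:45, 11:45-12:00, 13:30-16:15.
Hana ∩ Sofia ∩ Wendy ∩ Wiremu: 08:00-09:45, 11:45-12:00, 13:30-16:15.
Hana ∩ Sofia ∩ Wendy ∩ Wiremu ∩ Pita: 08:00-09:45, 13:30-16:15.
So the common availability across everyone is 08:00-09:45, 13:30-16:15.
Summing the common windows: 105 + 165 = 270 minutes.

270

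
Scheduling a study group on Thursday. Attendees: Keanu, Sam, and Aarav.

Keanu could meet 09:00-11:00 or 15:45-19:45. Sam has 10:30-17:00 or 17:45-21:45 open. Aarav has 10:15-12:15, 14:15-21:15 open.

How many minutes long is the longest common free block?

Keanu ∩ Sam: 10:30-11:00, 15:45-17:00, 17:45-19:45.
Keanu ∩ Sam ∩ Aarav: 10:30-11:00, 15:45-17:00, 17:45-19:45.
So the common availability across everyone is 10:30-11:00, 15:45-17:00, 17:45-19:45.
The longest is 17:45-19:45 at 120 minutes.

120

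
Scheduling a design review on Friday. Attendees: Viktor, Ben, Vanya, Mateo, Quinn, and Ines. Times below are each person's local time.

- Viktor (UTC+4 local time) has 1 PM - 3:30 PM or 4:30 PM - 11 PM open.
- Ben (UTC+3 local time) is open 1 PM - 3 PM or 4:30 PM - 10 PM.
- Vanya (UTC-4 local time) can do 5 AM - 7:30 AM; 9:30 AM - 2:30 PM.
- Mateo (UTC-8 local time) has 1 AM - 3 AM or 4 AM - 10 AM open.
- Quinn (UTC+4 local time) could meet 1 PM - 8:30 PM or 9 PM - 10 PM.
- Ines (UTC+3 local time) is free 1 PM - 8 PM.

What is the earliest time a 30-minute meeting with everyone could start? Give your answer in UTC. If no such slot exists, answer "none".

10:00

Viktor in UTC: 09:00-11:30, 12:30-19:00 (subtract 4h to convert from UTC+4).
Ben in UTC: 10:00-12:00, 13:30-19:00 (subtract 3h to convert from UTC+3).
Vanya in UTC: 09:00-11:30, 13:30-18:30 (add 4h to convert from UTC-4).
Mateo in UTC: 09:00-11:00, 12:00-18:00 (add 8h to convert from UTC-8).
Quinn in UTC: 09:00-16:30, 17:00-18:00 (subtract 4h to convert from UTC+4).
Ines in UTC: 10:00-17:00 (subtract 3h to convert from UTC+3).
Viktor ∩ Ben: 10:00-11:30, 13:30-19:00.
Viktor ∩ Ben ∩ Vanya: 10:00-11:30, 13:30-18:30.
Viktor ∩ Ben ∩ Vanya ∩ Mateo: 10:00-11:00, 13:30-18:00.
Viktor ∩ Ben ∩ Vanya ∩ Mateo ∩ Quinn: 10:00-11:00, 13:30-16:30, 17:00-18:00.
Viktor ∩ Ben ∩ Vanya ∩ Mateo ∩ Quinn ∩ Ines: 10:00-11:00, 13:30-16:30.
The first common window of at least 30 minutes is 10:00-11:00, so the earliest start is 10:00.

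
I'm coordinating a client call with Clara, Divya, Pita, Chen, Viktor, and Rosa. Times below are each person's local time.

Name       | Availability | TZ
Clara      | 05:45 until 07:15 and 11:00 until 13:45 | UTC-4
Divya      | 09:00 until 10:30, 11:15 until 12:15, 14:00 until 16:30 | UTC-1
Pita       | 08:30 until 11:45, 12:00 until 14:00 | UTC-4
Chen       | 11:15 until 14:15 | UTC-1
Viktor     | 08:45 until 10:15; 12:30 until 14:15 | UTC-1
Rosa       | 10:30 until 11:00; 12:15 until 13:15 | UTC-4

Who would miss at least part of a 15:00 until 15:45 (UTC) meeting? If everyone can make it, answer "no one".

Clara in UTC: 09:45-11:15, 15:00-17:45 (add 4h to convert from UTC-4).
Divya in UTC: 10:00-11:30, 12:15-13:15, 15:00-17:30 (add 1h to convert from UTC-1).
Pita in UTC: 12:30-15:45, 16:00-18:00 (add 4h to convert from UTC-4).
Chen in UTC: 12:15-15:15 (add 1h to convert from UTC-1).
Viktor in UTC: 09:45-11:15, 13:30-15:15 (add 1h to convert from UTC-1).
Rosa in UTC: 14:30-15:00, 16:15-17:15 (add 4h to convert from UTC-4).
Clara: free for 15:00-15:45. Divya: free for 15:00-15:45. Pita: free for 15:00-15:45. Chen: not fully free for 15:00-15:45. Viktor: not fully free for 15:00-15:45. Rosa: not fully free for 15:00-15:45.

Chen, Rosa, Viktor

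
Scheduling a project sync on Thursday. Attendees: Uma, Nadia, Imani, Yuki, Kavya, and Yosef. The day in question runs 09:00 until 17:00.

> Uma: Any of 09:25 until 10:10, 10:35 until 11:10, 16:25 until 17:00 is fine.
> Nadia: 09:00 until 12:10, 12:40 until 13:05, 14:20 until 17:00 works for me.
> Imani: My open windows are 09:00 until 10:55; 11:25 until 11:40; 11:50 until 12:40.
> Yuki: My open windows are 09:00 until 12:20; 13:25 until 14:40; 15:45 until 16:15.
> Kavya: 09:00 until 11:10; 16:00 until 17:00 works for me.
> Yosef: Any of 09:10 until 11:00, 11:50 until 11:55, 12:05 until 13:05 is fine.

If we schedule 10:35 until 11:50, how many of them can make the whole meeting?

2

Nadia and Yuki can make the full 10:35-11:50 slot — that's 2.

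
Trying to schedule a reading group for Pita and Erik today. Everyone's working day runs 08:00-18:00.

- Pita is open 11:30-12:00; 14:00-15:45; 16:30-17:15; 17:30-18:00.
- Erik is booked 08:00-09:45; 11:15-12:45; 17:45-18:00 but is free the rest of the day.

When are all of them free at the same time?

14:00-15:45, 16:30-17:15, 17:30-17:45

Pita free: 11:30-12:00, 14:00-15:45, 16:30-17:15, 17:30-18:00.
Erik free: 09:45-11:15, 12:45-17:45 (invert busy blocks within the working day).
Pita ∩ Erik: 14:00-15:45, 16:30-17:15, 17:30-17:45.
So the common availability across everyone is 14:00-15:45, 16:30-17:15, 17:30-17:45.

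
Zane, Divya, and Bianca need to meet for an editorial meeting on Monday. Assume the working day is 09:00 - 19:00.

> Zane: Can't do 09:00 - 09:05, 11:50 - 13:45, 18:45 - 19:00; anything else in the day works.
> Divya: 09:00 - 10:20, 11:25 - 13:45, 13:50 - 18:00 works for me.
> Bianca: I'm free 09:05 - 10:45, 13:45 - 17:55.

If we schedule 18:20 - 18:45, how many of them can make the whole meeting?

1

Zane free: 09:05-11:50, 13:45-18:45 (invert busy blocks within the working day).
Divya free: 09:00-10:20, 11:25-13:45, 13:50-18:00.
Bianca free: 09:05-10:45, 13:45-17:55.
Zane can make the full 18:20-18:45 slot — that's 1.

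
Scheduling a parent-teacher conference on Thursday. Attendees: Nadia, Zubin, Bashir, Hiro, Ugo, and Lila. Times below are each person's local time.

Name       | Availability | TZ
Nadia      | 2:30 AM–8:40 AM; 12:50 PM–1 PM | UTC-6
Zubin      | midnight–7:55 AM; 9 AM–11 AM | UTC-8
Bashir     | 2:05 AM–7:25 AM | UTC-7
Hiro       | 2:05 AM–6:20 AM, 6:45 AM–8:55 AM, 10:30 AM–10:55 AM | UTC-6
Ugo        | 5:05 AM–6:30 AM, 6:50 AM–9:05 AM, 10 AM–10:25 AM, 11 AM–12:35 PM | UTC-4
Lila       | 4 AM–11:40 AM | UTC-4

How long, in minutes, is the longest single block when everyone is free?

Nadia in UTC: 08:30-14:40, 18:50-19:00 (add 6h to convert from UTC-6).
Zubin in UTC: 08:00-15:55, 17:00-19:00 (add 8h to convert from UTC-8).
Bashir in UTC: 09:05-14:25 (add 7h to convert from UTC-7).
Hiro in UTC: 08:05-12:20, 12:45-14:55, 16:30-16:55 (add 6h to convert from UTC-6).
Ugo in UTC: 09:05-10:30, 10:50-13:05, 14:00-14:25, 15:00-16:35 (add 4h to convert from UTC-4).
Lila in UTC: 08:00-15:40 (add 4h to convert from UTC-4).
Nadia ∩ Zubin: 08:30-14:40, 18:50-19:00.
Nadia ∩ Zubin ∩ Bashir: 09:05-14:25.
Nadia ∩ Zubin ∩ Bashir ∩ Hiro: 09:05-12:20, 12:45-14:25.
Nadia ∩ Zubin ∩ Bashir ∩ Hiro ∩ Ugo: 09:05-10:30, 10:50-12:20, 12:45-13:05, 14:00-14:25.
Nadia ∩ Zubin ∩ Bashir ∩ Hiro ∩ Ugo ∩ Lila: 09:05-10:30, 10:50-12:20, 12:45-13:05, 14:00-14:25.
Those are the intersection windows.
The longest is 10:50-12:20 at 90 minutes.

90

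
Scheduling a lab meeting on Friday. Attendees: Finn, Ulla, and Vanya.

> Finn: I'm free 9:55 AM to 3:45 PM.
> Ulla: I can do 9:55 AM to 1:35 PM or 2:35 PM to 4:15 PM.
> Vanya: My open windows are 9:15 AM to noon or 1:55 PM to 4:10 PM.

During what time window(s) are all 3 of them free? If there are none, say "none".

09:55-12:00, 14:35-15:45

Finn ∩ Ulla: 09:55-13:35, 14:35-15:45.
Finn ∩ Ulla ∩ Vanya: 09:55-12:00, 14:35-15:45.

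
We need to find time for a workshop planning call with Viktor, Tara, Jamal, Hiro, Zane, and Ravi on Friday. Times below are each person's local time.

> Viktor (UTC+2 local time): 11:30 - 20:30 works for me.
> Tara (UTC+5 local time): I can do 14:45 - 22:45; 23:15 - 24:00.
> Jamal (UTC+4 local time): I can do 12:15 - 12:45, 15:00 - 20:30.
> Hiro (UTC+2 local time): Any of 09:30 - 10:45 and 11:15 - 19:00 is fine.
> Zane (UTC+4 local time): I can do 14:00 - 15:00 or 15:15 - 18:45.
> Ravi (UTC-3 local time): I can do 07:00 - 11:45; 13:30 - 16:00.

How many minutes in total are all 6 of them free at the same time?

210

Viktor in UTC: 09:30-18:30 (subtract 2h to convert from UTC+2).
Tara in UTC: 09:45-17:45, 18:15-19:00 (subtract 5h to convert from UTC+5).
Jamal in UTC: 08:15-08:45, 11:00-16:30 (subtract 4h to convert from UTC+4).
Hiro in UTC: 07:30-08:45, 09:15-17:00 (subtract 2h to convert from UTC+2).
Zane in UTC: 10:00-11:00, 11:15-14:45 (subtract 4h to convert from UTC+4).
Ravi in UTC: 10:00-14:45, 16:30-19:00 (add 3h to convert from UTC-3).
Viktor ∩ Tara: 09:45-17:45, 18:15-18:30.
Viktor ∩ Tara ∩ Jamal: 11:00-16:30.
Viktor ∩ Tara ∩ Jamal ∩ Hiro: 11:00-16:30.
Viktor ∩ Tara ∩ Jamal ∩ Hiro ∩ Zane: 11:15-14:45.
Viktor ∩ Tara ∩ Jamal ∩ Hiro ∩ Zane ∩ Ravi: 11:15-14:45.
That's a single block of 210 minutes.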